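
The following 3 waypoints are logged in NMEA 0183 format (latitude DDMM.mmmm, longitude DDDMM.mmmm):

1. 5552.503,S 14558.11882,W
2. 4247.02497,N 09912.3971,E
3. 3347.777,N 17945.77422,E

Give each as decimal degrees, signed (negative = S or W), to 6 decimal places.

Point 1:
  φ: split at 2 digits → 55° and 52.503′; 55 + 52.503/60 = 55.8750500
  hemisphere S, so the sign is −
  Lon: degrees = first 3 digits = 145, minutes = 58.11882; 145 + 58.11882/60 = 145.9686470
  hemisphere W, so the sign is −
Point 2:
  φ: split at 2 digits → 42° and 47.02497′; 42 + 47.02497/60 = 42.7837495
  N → positive
  Lon: degrees = first 3 digits = 99, minutes = 12.3971; 99 + 12.3971/60 = 99.2066183
  E → positive
Point 3:
  Latitude: split at 2 digits → 33° and 47.777′; 33 + 47.777/60 = 33.7962833
  N → positive
  Lon: degrees = first 3 digits = 179, minutes = 45.77422; 179 + 45.77422/60 = 179.7629037
  E ⇒ keep positive

1. -55.875050, -145.968647
2. 42.783750, 99.206618
3. 33.796283, 179.762904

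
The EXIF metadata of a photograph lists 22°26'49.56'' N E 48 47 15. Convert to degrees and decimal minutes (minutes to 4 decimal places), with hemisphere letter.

Lat: 26 + 49.56/60 = 26.826000′
λ: seconds/60 = 0.25000; minutes = 47 + 0.25000 = 47.250000

22° 26.8260′ N, 48° 47.2500′ E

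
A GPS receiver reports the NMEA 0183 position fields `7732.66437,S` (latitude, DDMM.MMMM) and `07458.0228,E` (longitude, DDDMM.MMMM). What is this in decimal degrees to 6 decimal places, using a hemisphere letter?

77.544406° S, 74.967047° E

Latitude: degrees = first 2 digits = 77, minutes = 32.66437; 77 + 32.66437/60 = 77.5444062
Lon: split at 3 digits → 074° and 58.0228′; 74 + 58.0228/60 = 74.9670467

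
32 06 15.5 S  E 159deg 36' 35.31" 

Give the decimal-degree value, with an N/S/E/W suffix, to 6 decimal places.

32.104306° S, 159.609808° E

Lat: 6′ + 15.5″ = 6.25833′; 32 + 6.25833/60 = 32.1043056
λ: 36′ + 35.31″ = 36.58850′; 159 + 36.58850/60 = 159.6098083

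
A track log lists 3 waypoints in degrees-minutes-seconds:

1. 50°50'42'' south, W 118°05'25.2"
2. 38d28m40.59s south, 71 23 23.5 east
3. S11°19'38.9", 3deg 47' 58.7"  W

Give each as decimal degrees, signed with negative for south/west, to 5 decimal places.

1. -50.84500, -118.09033
2. -38.47794, 71.38986
3. -11.32747, -3.79964

Point 1:
  Latitude: 50° + 50/60 + 42/3600 = 50 + 0.833333 + 0.011667 = 50.845000
  S ⇒ negate
  λ: 118 + 5/60 + 25.2/3600 = 118.090333
  hemisphere W, so the sign is −
Point 2:
  φ: 38° + 28/60 + 40.59/3600 = 38 + 0.466667 + 0.011275 = 38.477942
  S ⇒ negate
  λ: 71° + 23/60 + 23.5/3600 = 71 + 0.383333 + 0.006528 = 71.389861
  E ⇒ keep positive
Point 3:
  φ: 19′ + 38.9″ = 19.64833′; 11 + 19.64833/60 = 11.327472
  hemisphere S, so the sign is −
  Longitude: 3° + 47/60 + 58.7/3600 = 3 + 0.783333 + 0.016306 = 3.799639
  hemisphere W, so the sign is −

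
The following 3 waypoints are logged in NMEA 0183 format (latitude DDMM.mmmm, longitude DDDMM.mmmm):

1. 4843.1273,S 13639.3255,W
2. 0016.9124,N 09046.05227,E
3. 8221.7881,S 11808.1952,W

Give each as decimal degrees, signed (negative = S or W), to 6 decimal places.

1. -48.718788, -136.655425
2. 0.281873, 90.767538
3. -82.363135, -118.136587

Point 1:
  Lat: degrees = first 2 digits = 48, minutes = 43.1273; 48 + 43.1273/60 = 48.7187883
  hemisphere S, so the sign is −
  Longitude: degrees = first 3 digits = 136, minutes = 39.3255; 136 + 39.3255/60 = 136.6554250
  W → negative
Point 2:
  Latitude: split at 2 digits → 00° and 16.9124′; 0 + 16.9124/60 = 0.2818733
  N → positive
  Longitude: degrees = first 3 digits = 90, minutes = 46.05227; 90 + 46.05227/60 = 90.7675378
  E → positive
Point 3:
  Lat: split at 2 digits → 82° and 21.7881′; 82 + 21.7881/60 = 82.3631350
  S → negative
  λ: degrees = first 3 digits = 118, minutes = 8.1952; 118 + 8.1952/60 = 118.1365867
  W → negative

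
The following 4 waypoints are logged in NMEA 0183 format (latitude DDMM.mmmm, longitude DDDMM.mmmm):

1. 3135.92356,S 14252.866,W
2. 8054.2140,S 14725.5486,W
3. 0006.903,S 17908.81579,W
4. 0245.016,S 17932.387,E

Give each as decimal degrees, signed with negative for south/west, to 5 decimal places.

1. -31.59873, -142.88110
2. -80.90357, -147.42581
3. -0.11505, -179.14693
4. -2.75027, 179.53978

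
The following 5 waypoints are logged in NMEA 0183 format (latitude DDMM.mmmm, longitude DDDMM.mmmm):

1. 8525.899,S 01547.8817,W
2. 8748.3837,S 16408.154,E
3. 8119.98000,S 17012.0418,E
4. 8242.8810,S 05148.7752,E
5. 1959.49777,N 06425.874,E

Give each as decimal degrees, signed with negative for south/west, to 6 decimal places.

Point 1:
  φ: split at 2 digits → 85° and 25.899′; 85 + 25.899/60 = 85.4316500
  S → negative
  Longitude: split at 3 digits → 015° and 47.8817′; 15 + 47.8817/60 = 15.7980283
  W → negative
Point 2:
  Latitude: split at 2 digits → 87° and 48.3837′; 87 + 48.3837/60 = 87.8063950
  S → negative
  Lon: degrees = first 3 digits = 164, minutes = 8.154; 164 + 8.154/60 = 164.1359000
  E → positive
Point 3:
  Latitude: split at 2 digits → 81° and 19.98′; 81 + 19.98/60 = 81.3330000
  hemisphere S, so the sign is −
  Lon: degrees = first 3 digits = 170, minutes = 12.0418; 170 + 12.0418/60 = 170.2006967
  E → positive
Point 4:
  Lat: split at 2 digits → 82° and 42.881′; 82 + 42.881/60 = 82.7146833
  hemisphere S, so the sign is −
  λ: split at 3 digits → 051° and 48.7752′; 51 + 48.7752/60 = 51.8129200
  E → positive
Point 5:
  Lat: split at 2 digits → 19° and 59.49777′; 19 + 59.49777/60 = 19.9916295
  N → positive
  λ: degrees = first 3 digits = 64, minutes = 25.874; 64 + 25.874/60 = 64.4312333
  E → positive

1. -85.431650, -15.798028
2. -87.806395, 164.135900
3. -81.333000, 170.200697
4. -82.714683, 51.812920
5. 19.991630, 64.431233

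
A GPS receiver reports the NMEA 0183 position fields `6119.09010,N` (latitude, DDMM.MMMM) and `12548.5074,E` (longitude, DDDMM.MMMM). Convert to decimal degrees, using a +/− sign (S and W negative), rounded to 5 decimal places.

61.31817, 125.80846

Latitude: split at 2 digits → 61° and 19.0901′; 61 + 19.0901/60 = 61.318168
N ⇒ keep positive
Lon: degrees = first 3 digits = 125, minutes = 48.5074; 125 + 48.5074/60 = 125.808457
E → positive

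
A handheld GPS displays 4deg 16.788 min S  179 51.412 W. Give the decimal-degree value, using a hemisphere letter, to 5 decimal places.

4.27980° S, 179.85687° W

φ: 16.788′ = 0.279800°; total 4.279800
Lon: 51.412′ = 0.856867°; total 179.856867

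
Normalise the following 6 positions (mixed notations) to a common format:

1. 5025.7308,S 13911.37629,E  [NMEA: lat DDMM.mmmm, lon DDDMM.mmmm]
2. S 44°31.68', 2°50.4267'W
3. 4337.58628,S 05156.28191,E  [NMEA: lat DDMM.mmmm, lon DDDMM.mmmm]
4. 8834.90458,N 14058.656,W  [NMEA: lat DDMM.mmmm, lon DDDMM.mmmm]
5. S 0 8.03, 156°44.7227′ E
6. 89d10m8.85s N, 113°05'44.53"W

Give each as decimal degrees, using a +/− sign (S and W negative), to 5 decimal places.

1. -50.42885, 139.18960
2. -44.52800, -2.84045
3. -43.62644, 51.93803
4. 88.58174, -140.97760
5. -0.13383, 156.74538
6. 89.16913, -113.09570

Point 1:
  Lat: degrees = first 2 digits = 50, minutes = 25.7308; 50 + 25.7308/60 = 50.428847
  S → negative
  Longitude: split at 3 digits → 139° and 11.37629′; 139 + 11.37629/60 = 139.189605
  E → positive
Point 2:
  Latitude: 44 + 31.68/60 = 44.528000
  hemisphere S, so the sign is −
  λ: 2 + 50.4267/60 = 2.840445
  hemisphere W, so the sign is −
Point 3:
  φ: degrees = first 2 digits = 43, minutes = 37.58628; 43 + 37.58628/60 = 43.626438
  hemisphere S, so the sign is −
  λ: degrees = first 3 digits = 51, minutes = 56.28191; 51 + 56.28191/60 = 51.938032
  E ⇒ keep positive
Point 4:
  Lat: degrees = first 2 digits = 88, minutes = 34.90458; 88 + 34.90458/60 = 88.581743
  N → positive
  λ: degrees = first 3 digits = 140, minutes = 58.656; 140 + 58.656/60 = 140.977600
  W ⇒ negate
Point 5:
  Latitude: 0 + 8.03/60 = 0.133833
  hemisphere S, so the sign is −
  Lon: 156 + 44.7227/60 = 156.745378
  E → positive
Point 6:
  φ: 89 + 10/60 + 8.85/3600 = 89.169125
  N ⇒ keep positive
  λ: 113° + 5/60 + 44.53/3600 = 113 + 0.083333 + 0.012369 = 113.095703
  W ⇒ negate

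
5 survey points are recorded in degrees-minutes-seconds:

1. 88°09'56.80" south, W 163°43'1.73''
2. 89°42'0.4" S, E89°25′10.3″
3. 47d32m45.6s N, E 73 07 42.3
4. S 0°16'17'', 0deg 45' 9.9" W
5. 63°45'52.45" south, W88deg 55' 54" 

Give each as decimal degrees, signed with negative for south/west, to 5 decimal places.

1. -88.16578, -163.71715
2. -89.70011, 89.41953
3. 47.54600, 73.12842
4. -0.27139, -0.75275
5. -63.76457, -88.93167

Point 1:
  Lat: 9′ + 56.8″ = 9.94667′; 88 + 9.94667/60 = 88.165778
  S → negative
  Longitude: 43′ + 1.73″ = 43.02883′; 163 + 43.02883/60 = 163.717147
  hemisphere W, so the sign is −
Point 2:
  Lat: 42′ + 0.4″ = 42.00667′; 89 + 42.00667/60 = 89.700111
  hemisphere S, so the sign is −
  Lon: 89° + 25/60 + 10.3/3600 = 89 + 0.416667 + 0.002861 = 89.419528
  E → positive
Point 3:
  Lat: 47° + 32/60 + 45.6/3600 = 47 + 0.533333 + 0.012667 = 47.546000
  N ⇒ keep positive
  Lon: 73° + 7/60 + 42.3/3600 = 73 + 0.116667 + 0.011750 = 73.128417
  E ⇒ keep positive
Point 4:
  φ: 16′ + 17″ = 16.28333′; 0 + 16.28333/60 = 0.271389
  S → negative
  λ: 0 + 45/60 + 9.9/3600 = 0.752750
  W ⇒ negate
Point 5:
  Latitude: 63° + 45/60 + 52.45/3600 = 63 + 0.750000 + 0.014569 = 63.764569
  S → negative
  Longitude: 55′ + 54″ = 55.90000′; 88 + 55.90000/60 = 88.931667
  W ⇒ negate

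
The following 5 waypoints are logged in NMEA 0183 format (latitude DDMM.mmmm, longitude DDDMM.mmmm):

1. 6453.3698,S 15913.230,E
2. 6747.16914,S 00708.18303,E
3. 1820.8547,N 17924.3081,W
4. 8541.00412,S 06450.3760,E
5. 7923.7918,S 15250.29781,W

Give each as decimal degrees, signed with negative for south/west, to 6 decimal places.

Point 1:
  Lat: split at 2 digits → 64° and 53.3698′; 64 + 53.3698/60 = 64.8894967
  S → negative
  λ: degrees = first 3 digits = 159, minutes = 13.23; 159 + 13.23/60 = 159.2205000
  E ⇒ keep positive
Point 2:
  Latitude: degrees = first 2 digits = 67, minutes = 47.16914; 67 + 47.16914/60 = 67.7861523
  S → negative
  Longitude: degrees = first 3 digits = 7, minutes = 8.18303; 7 + 8.18303/60 = 7.1363838
  E → positive
Point 3:
  Lat: split at 2 digits → 18° and 20.8547′; 18 + 20.8547/60 = 18.3475783
  N ⇒ keep positive
  Longitude: split at 3 digits → 179° and 24.3081′; 179 + 24.3081/60 = 179.4051350
  W ⇒ negate
Point 4:
  φ: degrees = first 2 digits = 85, minutes = 41.00412; 85 + 41.00412/60 = 85.6834020
  S ⇒ negate
  Longitude: degrees = first 3 digits = 64, minutes = 50.376; 64 + 50.376/60 = 64.8396000
  E ⇒ keep positive
Point 5:
  Lat: split at 2 digits → 79° and 23.7918′; 79 + 23.7918/60 = 79.3965300
  S ⇒ negate
  Longitude: split at 3 digits → 152° and 50.29781′; 152 + 50.29781/60 = 152.8382968
  hemisphere W, so the sign is −

1. -64.889497, 159.220500
2. -67.786152, 7.136384
3. 18.347578, -179.405135
4. -85.683402, 64.839600
5. -79.396530, -152.838297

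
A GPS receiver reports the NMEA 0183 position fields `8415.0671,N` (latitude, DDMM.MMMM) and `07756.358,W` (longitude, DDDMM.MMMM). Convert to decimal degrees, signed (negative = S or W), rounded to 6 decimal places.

84.251118, -77.939300

Latitude: split at 2 digits → 84° and 15.0671′; 84 + 15.0671/60 = 84.2511183
N → positive
Lon: split at 3 digits → 077° and 56.358′; 77 + 56.358/60 = 77.9393000
W → negative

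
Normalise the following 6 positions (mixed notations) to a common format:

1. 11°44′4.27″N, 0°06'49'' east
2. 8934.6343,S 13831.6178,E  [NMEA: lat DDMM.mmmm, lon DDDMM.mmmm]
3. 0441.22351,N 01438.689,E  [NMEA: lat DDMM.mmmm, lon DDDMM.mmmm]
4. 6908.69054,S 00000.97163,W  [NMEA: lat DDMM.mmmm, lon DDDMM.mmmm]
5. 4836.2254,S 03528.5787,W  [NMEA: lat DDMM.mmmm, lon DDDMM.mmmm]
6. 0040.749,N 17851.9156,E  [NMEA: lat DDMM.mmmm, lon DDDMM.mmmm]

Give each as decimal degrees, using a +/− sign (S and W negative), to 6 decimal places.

Point 1:
  Lat: 44′ + 4.27″ = 44.07117′; 11 + 44.07117/60 = 11.7345194
  N ⇒ keep positive
  λ: 0 + 6/60 + 49/3600 = 0.1136111
  E → positive
Point 2:
  Lat: degrees = first 2 digits = 89, minutes = 34.6343; 89 + 34.6343/60 = 89.5772383
  S → negative
  Lon: degrees = first 3 digits = 138, minutes = 31.6178; 138 + 31.6178/60 = 138.5269633
  E → positive
Point 3:
  Latitude: degrees = first 2 digits = 4, minutes = 41.22351; 4 + 41.22351/60 = 4.6870585
  N → positive
  Lon: split at 3 digits → 014° and 38.689′; 14 + 38.689/60 = 14.6448167
  E → positive
Point 4:
  φ: degrees = first 2 digits = 69, minutes = 8.69054; 69 + 8.69054/60 = 69.1448423
  S ⇒ negate
  Lon: split at 3 digits → 000° and 0.97163′; 0 + 0.97163/60 = 0.0161938
  W → negative
Point 5:
  Latitude: degrees = first 2 digits = 48, minutes = 36.2254; 48 + 36.2254/60 = 48.6037567
  S ⇒ negate
  Lon: split at 3 digits → 035° and 28.5787′; 35 + 28.5787/60 = 35.4763117
  hemisphere W, so the sign is −
Point 6:
  Lat: split at 2 digits → 00° and 40.749′; 0 + 40.749/60 = 0.6791500
  N ⇒ keep positive
  Longitude: split at 3 digits → 178° and 51.9156′; 178 + 51.9156/60 = 178.8652600
  E → positive

1. 11.734519, 0.113611
2. -89.577238, 138.526963
3. 4.687059, 14.644817
4. -69.144842, -0.016194
5. -48.603757, -35.476312
6. 0.679150, 178.865260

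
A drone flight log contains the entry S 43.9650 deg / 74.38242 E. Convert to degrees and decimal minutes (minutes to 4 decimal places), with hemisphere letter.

φ: minutes = (43.965000 − 43) × 60 = 57.900000
Lon: 74° + 0.382420 × 60 = 74° 22.945200′

43° 57.9000′ S, 74° 22.9452′ E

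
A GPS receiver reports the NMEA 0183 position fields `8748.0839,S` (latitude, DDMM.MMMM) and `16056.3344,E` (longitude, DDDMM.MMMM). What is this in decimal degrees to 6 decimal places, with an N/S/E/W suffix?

87.801398° S, 160.938907° E

Lat: degrees = first 2 digits = 87, minutes = 48.0839; 87 + 48.0839/60 = 87.8013983
Lon: split at 3 digits → 160° and 56.3344′; 160 + 56.3344/60 = 160.9389067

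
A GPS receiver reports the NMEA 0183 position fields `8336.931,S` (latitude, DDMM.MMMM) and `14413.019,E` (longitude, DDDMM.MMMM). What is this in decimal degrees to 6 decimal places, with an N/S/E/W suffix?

Lat: degrees = first 2 digits = 83, minutes = 36.931; 83 + 36.931/60 = 83.6155167
λ: degrees = first 3 digits = 144, minutes = 13.019; 144 + 13.019/60 = 144.2169833

83.615517° S, 144.216983° E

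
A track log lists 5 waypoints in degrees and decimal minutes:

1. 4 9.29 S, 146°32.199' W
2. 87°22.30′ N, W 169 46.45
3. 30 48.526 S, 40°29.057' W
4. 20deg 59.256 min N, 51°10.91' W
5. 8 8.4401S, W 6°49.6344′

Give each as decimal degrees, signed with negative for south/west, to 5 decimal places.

1. -4.15483, -146.53665
2. 87.37167, -169.77417
3. -30.80877, -40.48428
4. 20.98760, -51.18183
5. -8.14067, -6.82724

Point 1:
  φ: 4 + 9.29/60 = 4.154833
  hemisphere S, so the sign is −
  λ: 32.199′ = 0.536650°; total 146.536650
  hemisphere W, so the sign is −
Point 2:
  Latitude: 22.3′ = 0.371667°; total 87.371667
  N ⇒ keep positive
  λ: 169 + 46.45/60 = 169.774167
  hemisphere W, so the sign is −
Point 3:
  φ: 48.526′ = 0.808767°; total 30.808767
  S ⇒ negate
  Lon: 40 + 29.057/60 = 40.484283
  W ⇒ negate
Point 4:
  Lat: 59.256′ = 0.987600°; total 20.987600
  N → positive
  λ: 51 + 10.91/60 = 51.181833
  W ⇒ negate
Point 5:
  Latitude: 8 + 8.4401/60 = 8.140668
  S → negative
  λ: 6 + 49.6344/60 = 6.827240
  W ⇒ negate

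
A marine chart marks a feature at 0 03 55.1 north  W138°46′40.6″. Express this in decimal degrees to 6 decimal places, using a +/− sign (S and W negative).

φ: 3′ + 55.1″ = 3.91833′; 0 + 3.91833/60 = 0.0653056
N → positive
λ: 138 + 46/60 + 40.6/3600 = 138.7779444
W ⇒ negate

0.065306, -138.777944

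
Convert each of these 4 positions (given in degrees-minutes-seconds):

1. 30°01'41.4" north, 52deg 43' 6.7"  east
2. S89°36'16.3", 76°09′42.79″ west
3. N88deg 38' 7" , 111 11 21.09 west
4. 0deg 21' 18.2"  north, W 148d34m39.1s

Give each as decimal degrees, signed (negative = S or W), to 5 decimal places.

1. 30.02817, 52.71853
2. -89.60453, -76.16189
3. 88.63528, -111.18919
4. 0.35506, -148.57753

Point 1:
  Lat: 1′ + 41.4″ = 1.69000′; 30 + 1.69000/60 = 30.028167
  N ⇒ keep positive
  λ: 52° + 43/60 + 6.7/3600 = 52 + 0.716667 + 0.001861 = 52.718528
  E ⇒ keep positive
Point 2:
  φ: 89° + 36/60 + 16.3/3600 = 89 + 0.600000 + 0.004528 = 89.604528
  S → negative
  λ: 76 + 9/60 + 42.79/3600 = 76.161886
  W ⇒ negate
Point 3:
  Lat: 88 + 38/60 + 7/3600 = 88.635278
  N ⇒ keep positive
  λ: 111° + 11/60 + 21.09/3600 = 111 + 0.183333 + 0.005858 = 111.189192
  W ⇒ negate
Point 4:
  Latitude: 0° + 21/60 + 18.2/3600 = 0 + 0.350000 + 0.005056 = 0.355056
  N → positive
  Lon: 148 + 34/60 + 39.1/3600 = 148.577528
  W → negative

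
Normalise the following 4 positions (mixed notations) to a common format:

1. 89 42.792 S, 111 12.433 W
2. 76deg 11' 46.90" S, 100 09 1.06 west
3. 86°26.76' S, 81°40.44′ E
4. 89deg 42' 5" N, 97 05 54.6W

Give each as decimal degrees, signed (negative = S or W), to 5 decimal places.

1. -89.71320, -111.20722
2. -76.19636, -100.15029
3. -86.44600, 81.67400
4. 89.70139, -97.09850

Point 1:
  φ: 42.792′ = 0.713200°; total 89.713200
  S → negative
  Lon: 12.433′ = 0.207217°; total 111.207217
  W → negative
Point 2:
  Lat: 76 + 11/60 + 46.9/3600 = 76.196361
  S → negative
  Lon: 100 + 9/60 + 1.06/3600 = 100.150294
  hemisphere W, so the sign is −
Point 3:
  Latitude: 86 + 26.76/60 = 86.446000
  hemisphere S, so the sign is −
  λ: 40.44′ = 0.674000°; total 81.674000
  E ⇒ keep positive
Point 4:
  Lat: 89 + 42/60 + 5/3600 = 89.701389
  N → positive
  λ: 97° + 5/60 + 54.6/3600 = 97 + 0.083333 + 0.015167 = 97.098500
  W ⇒ negate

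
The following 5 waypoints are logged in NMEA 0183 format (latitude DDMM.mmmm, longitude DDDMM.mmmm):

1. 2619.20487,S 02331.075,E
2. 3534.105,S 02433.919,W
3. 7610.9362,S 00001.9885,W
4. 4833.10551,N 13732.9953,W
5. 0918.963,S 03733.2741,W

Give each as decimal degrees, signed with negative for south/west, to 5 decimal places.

Point 1:
  Lat: degrees = first 2 digits = 26, minutes = 19.20487; 26 + 19.20487/60 = 26.320081
  S → negative
  Lon: degrees = first 3 digits = 23, minutes = 31.075; 23 + 31.075/60 = 23.517917
  E ⇒ keep positive
Point 2:
  Latitude: degrees = first 2 digits = 35, minutes = 34.105; 35 + 34.105/60 = 35.568417
  hemisphere S, so the sign is −
  λ: split at 3 digits → 024° and 33.919′; 24 + 33.919/60 = 24.565317
  hemisphere W, so the sign is −
Point 3:
  φ: degrees = first 2 digits = 76, minutes = 10.9362; 76 + 10.9362/60 = 76.182270
  S ⇒ negate
  λ: degrees = first 3 digits = 0, minutes = 1.9885; 0 + 1.9885/60 = 0.033142
  W ⇒ negate
Point 4:
  Lat: split at 2 digits → 48° and 33.10551′; 48 + 33.10551/60 = 48.551759
  N → positive
  Longitude: degrees = first 3 digits = 137, minutes = 32.9953; 137 + 32.9953/60 = 137.549922
  hemisphere W, so the sign is −
Point 5:
  Lat: split at 2 digits → 09° and 18.963′; 9 + 18.963/60 = 9.316050
  S ⇒ negate
  λ: degrees = first 3 digits = 37, minutes = 33.2741; 37 + 33.2741/60 = 37.554568
  W ⇒ negate

1. -26.32008, 23.51792
2. -35.56842, -24.56532
3. -76.18227, -0.03314
4. 48.55176, -137.54992
5. -9.31605, -37.55457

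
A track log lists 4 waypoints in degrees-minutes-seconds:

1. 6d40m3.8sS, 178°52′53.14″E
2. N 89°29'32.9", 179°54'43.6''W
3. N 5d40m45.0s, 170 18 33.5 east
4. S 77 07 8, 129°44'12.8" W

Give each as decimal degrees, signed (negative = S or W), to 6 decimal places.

Point 1:
  Lat: 40′ + 3.8″ = 40.06333′; 6 + 40.06333/60 = 6.6677222
  S ⇒ negate
  Longitude: 178° + 52/60 + 53.14/3600 = 178 + 0.866667 + 0.014761 = 178.8814278
  E → positive
Point 2:
  Latitude: 89 + 29/60 + 32.9/3600 = 89.4924722
  N ⇒ keep positive
  Longitude: 54′ + 43.6″ = 54.72667′; 179 + 54.72667/60 = 179.9121111
  W ⇒ negate
Point 3:
  Latitude: 5° + 40/60 + 45/3600 = 5 + 0.666667 + 0.012500 = 5.6791667
  N ⇒ keep positive
  λ: 170 + 18/60 + 33.5/3600 = 170.3093056
  E → positive
Point 4:
  Latitude: 77 + 7/60 + 8/3600 = 77.1188889
  hemisphere S, so the sign is −
  Lon: 44′ + 12.8″ = 44.21333′; 129 + 44.21333/60 = 129.7368889
  hemisphere W, so the sign is −

1. -6.667722, 178.881428
2. 89.492472, -179.912111
3. 5.679167, 170.309306
4. -77.118889, -129.736889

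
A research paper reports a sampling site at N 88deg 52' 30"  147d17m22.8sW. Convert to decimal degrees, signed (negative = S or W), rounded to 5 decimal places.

88.87500, -147.28967

Latitude: 52′ + 30″ = 52.50000′; 88 + 52.50000/60 = 88.875000
N ⇒ keep positive
Lon: 147° + 17/60 + 22.8/3600 = 147 + 0.283333 + 0.006333 = 147.289667
hemisphere W, so the sign is −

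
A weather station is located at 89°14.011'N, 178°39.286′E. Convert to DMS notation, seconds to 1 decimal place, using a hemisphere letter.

89°14′0.7″ N, 178°39′17.2″ E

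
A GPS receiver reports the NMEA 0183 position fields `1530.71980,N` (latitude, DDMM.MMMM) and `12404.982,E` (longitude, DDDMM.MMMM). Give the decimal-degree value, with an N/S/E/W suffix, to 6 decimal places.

Latitude: degrees = first 2 digits = 15, minutes = 30.7198; 15 + 30.7198/60 = 15.5119967
Lon: degrees = first 3 digits = 124, minutes = 4.982; 124 + 4.982/60 = 124.0830333

15.511997° N, 124.083033° E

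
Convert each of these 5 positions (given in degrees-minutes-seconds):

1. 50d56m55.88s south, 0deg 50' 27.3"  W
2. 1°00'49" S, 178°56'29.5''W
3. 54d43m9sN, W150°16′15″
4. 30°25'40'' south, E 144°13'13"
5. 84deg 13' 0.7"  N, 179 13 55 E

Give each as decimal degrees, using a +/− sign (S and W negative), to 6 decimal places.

Point 1:
  Lat: 50 + 56/60 + 55.88/3600 = 50.9488556
  hemisphere S, so the sign is −
  λ: 50′ + 27.3″ = 50.45500′; 0 + 50.45500/60 = 0.8409167
  W → negative
Point 2:
  Latitude: 1 + 0/60 + 49/3600 = 1.0136111
  S ⇒ negate
  Longitude: 178° + 56/60 + 29.5/3600 = 178 + 0.933333 + 0.008194 = 178.9415278
  W → negative
Point 3:
  Latitude: 54 + 43/60 + 9/3600 = 54.7191667
  N → positive
  Lon: 150 + 16/60 + 15/3600 = 150.2708333
  W ⇒ negate
Point 4:
  Latitude: 25′ + 40″ = 25.66667′; 30 + 25.66667/60 = 30.4277778
  S → negative
  Longitude: 144 + 13/60 + 13/3600 = 144.2202778
  E ⇒ keep positive
Point 5:
  Lat: 84 + 13/60 + 0.7/3600 = 84.2168611
  N ⇒ keep positive
  λ: 13′ + 55″ = 13.91667′; 179 + 13.91667/60 = 179.2319444
  E ⇒ keep positive

1. -50.948856, -0.840917
2. -1.013611, -178.941528
3. 54.719167, -150.270833
4. -30.427778, 144.220278
5. 84.216861, 179.231944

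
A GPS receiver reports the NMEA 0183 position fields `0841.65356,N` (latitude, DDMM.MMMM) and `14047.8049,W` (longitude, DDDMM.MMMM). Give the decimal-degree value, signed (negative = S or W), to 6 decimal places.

8.694226, -140.796748

φ: degrees = first 2 digits = 8, minutes = 41.65356; 8 + 41.65356/60 = 8.6942260
N ⇒ keep positive
λ: split at 3 digits → 140° and 47.8049′; 140 + 47.8049/60 = 140.7967483
W ⇒ negate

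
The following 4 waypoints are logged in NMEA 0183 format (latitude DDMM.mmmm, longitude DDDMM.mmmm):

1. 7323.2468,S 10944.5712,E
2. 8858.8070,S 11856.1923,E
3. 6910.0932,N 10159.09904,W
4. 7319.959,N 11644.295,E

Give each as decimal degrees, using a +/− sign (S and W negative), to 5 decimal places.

1. -73.38745, 109.74285
2. -88.98012, 118.93654
3. 69.16822, -101.98498
4. 73.33265, 116.73825

Point 1:
  Lat: degrees = first 2 digits = 73, minutes = 23.2468; 73 + 23.2468/60 = 73.387447
  hemisphere S, so the sign is −
  Lon: split at 3 digits → 109° and 44.5712′; 109 + 44.5712/60 = 109.742853
  E → positive
Point 2:
  Latitude: degrees = first 2 digits = 88, minutes = 58.807; 88 + 58.807/60 = 88.980117
  hemisphere S, so the sign is −
  λ: split at 3 digits → 118° and 56.1923′; 118 + 56.1923/60 = 118.936538
  E ⇒ keep positive
Point 3:
  φ: split at 2 digits → 69° and 10.0932′; 69 + 10.0932/60 = 69.168220
  N → positive
  Longitude: degrees = first 3 digits = 101, minutes = 59.09904; 101 + 59.09904/60 = 101.984984
  hemisphere W, so the sign is −
Point 4:
  φ: split at 2 digits → 73° and 19.959′; 73 + 19.959/60 = 73.332650
  N ⇒ keep positive
  λ: degrees = first 3 digits = 116, minutes = 44.295; 116 + 44.295/60 = 116.738250
  E → positive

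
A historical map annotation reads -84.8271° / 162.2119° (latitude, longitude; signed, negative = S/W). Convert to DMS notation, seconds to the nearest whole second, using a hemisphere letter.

84°49′38″ S, 162°12′43″ E

Latitude is negative → S; |value| = 84.827100
Lat: whole degrees 84; 49.62600′ → 49′ and 37.56″
Longitude: 0.211900 × 60 = 12.71400′ → 12′, remainder × 60 = 42.84″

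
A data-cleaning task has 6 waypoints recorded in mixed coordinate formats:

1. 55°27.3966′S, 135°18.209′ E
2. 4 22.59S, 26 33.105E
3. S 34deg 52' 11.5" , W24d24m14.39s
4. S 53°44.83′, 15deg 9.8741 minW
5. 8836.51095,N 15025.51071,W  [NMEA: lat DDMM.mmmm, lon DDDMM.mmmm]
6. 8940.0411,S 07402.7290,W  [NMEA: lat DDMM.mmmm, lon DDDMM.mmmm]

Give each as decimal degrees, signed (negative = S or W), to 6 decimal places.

1. -55.456610, 135.303483
2. -4.376500, 26.551750
3. -34.869861, -24.403997
4. -53.747167, -15.164568
5. 88.608516, -150.425179
6. -89.667352, -74.045483

Point 1:
  Lat: 55 + 27.3966/60 = 55.4566100
  hemisphere S, so the sign is −
  Longitude: 18.209′ = 0.303483°; total 135.3034833
  E ⇒ keep positive
Point 2:
  Latitude: 4 + 22.59/60 = 4.3765000
  S → negative
  λ: 33.105′ = 0.551750°; total 26.5517500
  E → positive
Point 3:
  Lat: 52′ + 11.5″ = 52.19167′; 34 + 52.19167/60 = 34.8698611
  S ⇒ negate
  Longitude: 24° + 24/60 + 14.39/3600 = 24 + 0.400000 + 0.003997 = 24.4039972
  W → negative
Point 4:
  Latitude: 53 + 44.83/60 = 53.7471667
  S ⇒ negate
  λ: 15 + 9.8741/60 = 15.1645683
  W → negative
Point 5:
  Lat: split at 2 digits → 88° and 36.51095′; 88 + 36.51095/60 = 88.6085158
  N ⇒ keep positive
  Lon: split at 3 digits → 150° and 25.51071′; 150 + 25.51071/60 = 150.4251785
  W → negative
Point 6:
  Lat: split at 2 digits → 89° and 40.0411′; 89 + 40.0411/60 = 89.6673517
  hemisphere S, so the sign is −
  Longitude: split at 3 digits → 074° and 2.729′; 74 + 2.729/60 = 74.0454833
  W → negative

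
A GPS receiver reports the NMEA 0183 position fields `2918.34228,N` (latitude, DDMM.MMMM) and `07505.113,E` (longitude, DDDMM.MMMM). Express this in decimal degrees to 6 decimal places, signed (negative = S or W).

φ: split at 2 digits → 29° and 18.34228′; 29 + 18.34228/60 = 29.3057047
N → positive
λ: degrees = first 3 digits = 75, minutes = 5.113; 75 + 5.113/60 = 75.0852167
E ⇒ keep positive

29.305705, 75.085217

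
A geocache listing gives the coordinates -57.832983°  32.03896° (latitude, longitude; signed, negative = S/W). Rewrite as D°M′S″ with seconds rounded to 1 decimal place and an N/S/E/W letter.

Latitude is negative → S; |value| = 57.832983
Latitude: 0.832983 × 60 = 49.97898′ → 49′, remainder × 60 = 58.739″
λ: whole degrees 32; 2.33760′ → 2′ and 20.256″

57°49′58.7″ S, 32°02′20.3″ E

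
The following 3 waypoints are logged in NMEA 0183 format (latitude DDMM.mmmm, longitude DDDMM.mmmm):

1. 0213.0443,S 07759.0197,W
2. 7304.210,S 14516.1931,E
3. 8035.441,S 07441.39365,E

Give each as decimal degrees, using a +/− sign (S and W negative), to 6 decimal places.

1. -2.217405, -77.983662
2. -73.070167, 145.269885
3. -80.590683, 74.689894

Point 1:
  Lat: split at 2 digits → 02° and 13.0443′; 2 + 13.0443/60 = 2.2174050
  S ⇒ negate
  λ: split at 3 digits → 077° and 59.0197′; 77 + 59.0197/60 = 77.9836617
  W → negative
Point 2:
  Latitude: split at 2 digits → 73° and 4.21′; 73 + 4.21/60 = 73.0701667
  S → negative
  λ: degrees = first 3 digits = 145, minutes = 16.1931; 145 + 16.1931/60 = 145.2698850
  E → positive
Point 3:
  Latitude: degrees = first 2 digits = 80, minutes = 35.441; 80 + 35.441/60 = 80.5906833
  hemisphere S, so the sign is −
  Longitude: degrees = first 3 digits = 74, minutes = 41.39365; 74 + 41.39365/60 = 74.6898942
  E → positive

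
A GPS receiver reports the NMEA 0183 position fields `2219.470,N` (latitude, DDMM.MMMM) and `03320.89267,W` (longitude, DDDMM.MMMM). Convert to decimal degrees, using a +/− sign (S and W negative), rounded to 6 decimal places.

22.324500, -33.348211

Lat: degrees = first 2 digits = 22, minutes = 19.47; 22 + 19.47/60 = 22.3245000
N → positive
Lon: degrees = first 3 digits = 33, minutes = 20.89267; 33 + 20.89267/60 = 33.3482112
W ⇒ negate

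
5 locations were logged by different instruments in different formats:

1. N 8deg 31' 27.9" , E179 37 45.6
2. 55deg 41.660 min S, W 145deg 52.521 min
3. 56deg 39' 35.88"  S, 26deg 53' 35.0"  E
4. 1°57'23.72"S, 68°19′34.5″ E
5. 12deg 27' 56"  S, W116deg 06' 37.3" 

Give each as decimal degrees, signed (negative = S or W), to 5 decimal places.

1. 8.52442, 179.62933
2. -55.69433, -145.87535
3. -56.65997, 26.89306
4. -1.95659, 68.32625
5. -12.46556, -116.11036

Point 1:
  Lat: 8 + 31/60 + 27.9/3600 = 8.524417
  N → positive
  λ: 179° + 37/60 + 45.6/3600 = 179 + 0.616667 + 0.012667 = 179.629333
  E ⇒ keep positive
Point 2:
  Latitude: 55 + 41.66/60 = 55.694333
  hemisphere S, so the sign is −
  λ: 52.521′ = 0.875350°; total 145.875350
  hemisphere W, so the sign is −
Point 3:
  φ: 56° + 39/60 + 35.88/3600 = 56 + 0.650000 + 0.009967 = 56.659967
  S ⇒ negate
  λ: 26° + 53/60 + 35/3600 = 26 + 0.883333 + 0.009722 = 26.893056
  E → positive
Point 4:
  Latitude: 1° + 57/60 + 23.72/3600 = 1 + 0.950000 + 0.006589 = 1.956589
  S ⇒ negate
  Longitude: 68 + 19/60 + 34.5/3600 = 68.326250
  E ⇒ keep positive
Point 5:
  Latitude: 27′ + 56″ = 27.93333′; 12 + 27.93333/60 = 12.465556
  S ⇒ negate
  λ: 6′ + 37.3″ = 6.62167′; 116 + 6.62167/60 = 116.110361
  W ⇒ negate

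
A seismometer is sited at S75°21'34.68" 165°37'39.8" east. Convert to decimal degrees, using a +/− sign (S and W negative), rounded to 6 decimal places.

φ: 75° + 21/60 + 34.68/3600 = 75 + 0.350000 + 0.009633 = 75.3596333
S → negative
Lon: 37′ + 39.8″ = 37.66333′; 165 + 37.66333/60 = 165.6277222
E → positive

-75.359633, 165.627722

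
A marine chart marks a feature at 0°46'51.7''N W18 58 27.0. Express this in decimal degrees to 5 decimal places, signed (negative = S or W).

Lat: 0° + 46/60 + 51.7/3600 = 0 + 0.766667 + 0.014361 = 0.781028
N ⇒ keep positive
Longitude: 18 + 58/60 + 27/3600 = 18.974167
W ⇒ negate

0.78103, -18.97417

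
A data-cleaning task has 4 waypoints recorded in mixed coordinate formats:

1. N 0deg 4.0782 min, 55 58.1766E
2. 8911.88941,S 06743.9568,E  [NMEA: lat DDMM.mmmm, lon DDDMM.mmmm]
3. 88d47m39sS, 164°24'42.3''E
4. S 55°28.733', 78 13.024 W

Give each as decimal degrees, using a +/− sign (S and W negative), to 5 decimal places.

Point 1:
  φ: 0 + 4.0782/60 = 0.067970
  N ⇒ keep positive
  λ: 58.1766′ = 0.969610°; total 55.969610
  E ⇒ keep positive
Point 2:
  Lat: split at 2 digits → 89° and 11.88941′; 89 + 11.88941/60 = 89.198157
  hemisphere S, so the sign is −
  λ: split at 3 digits → 067° and 43.9568′; 67 + 43.9568/60 = 67.732613
  E ⇒ keep positive
Point 3:
  Latitude: 88 + 47/60 + 39/3600 = 88.794167
  S → negative
  λ: 164° + 24/60 + 42.3/3600 = 164 + 0.400000 + 0.011750 = 164.411750
  E ⇒ keep positive
Point 4:
  Lat: 28.733′ = 0.478883°; total 55.478883
  hemisphere S, so the sign is −
  λ: 78 + 13.024/60 = 78.217067
  W → negative

1. 0.06797, 55.96961
2. -89.19816, 67.73261
3. -88.79417, 164.41175
4. -55.47888, -78.21707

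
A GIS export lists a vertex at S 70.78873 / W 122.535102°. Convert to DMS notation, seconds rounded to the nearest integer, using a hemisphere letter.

φ: whole degrees 70; 47.32380′ → 47′ and 19.43″
Lon: 0.535102° → 32.10612′; 0.10612 × 60 = 6.37″

70°47′19″ S, 122°32′6″ W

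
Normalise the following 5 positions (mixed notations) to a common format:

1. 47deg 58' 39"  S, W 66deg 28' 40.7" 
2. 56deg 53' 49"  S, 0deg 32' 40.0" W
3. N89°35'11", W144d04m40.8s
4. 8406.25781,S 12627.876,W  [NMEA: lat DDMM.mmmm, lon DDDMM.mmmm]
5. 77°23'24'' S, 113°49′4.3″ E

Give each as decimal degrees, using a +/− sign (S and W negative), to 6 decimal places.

Point 1:
  Lat: 58′ + 39″ = 58.65000′; 47 + 58.65000/60 = 47.9775000
  S → negative
  Lon: 66° + 28/60 + 40.7/3600 = 66 + 0.466667 + 0.011306 = 66.4779722
  W → negative
Point 2:
  φ: 56 + 53/60 + 49/3600 = 56.8969444
  S → negative
  Lon: 0° + 32/60 + 40/3600 = 0 + 0.533333 + 0.011111 = 0.5444444
  hemisphere W, so the sign is −
Point 3:
  Lat: 35′ + 11″ = 35.18333′; 89 + 35.18333/60 = 89.5863889
  N → positive
  λ: 144° + 4/60 + 40.8/3600 = 144 + 0.066667 + 0.011333 = 144.0780000
  hemisphere W, so the sign is −
Point 4:
  φ: degrees = first 2 digits = 84, minutes = 6.25781; 84 + 6.25781/60 = 84.1042968
  S ⇒ negate
  λ: split at 3 digits → 126° and 27.876′; 126 + 27.876/60 = 126.4646000
  hemisphere W, so the sign is −
Point 5:
  Latitude: 23′ + 24″ = 23.40000′; 77 + 23.40000/60 = 77.3900000
  S → negative
  Lon: 113 + 49/60 + 4.3/3600 = 113.8178611
  E ⇒ keep positive

1. -47.977500, -66.477972
2. -56.896944, -0.544444
3. 89.586389, -144.078000
4. -84.104297, -126.464600
5. -77.390000, 113.817861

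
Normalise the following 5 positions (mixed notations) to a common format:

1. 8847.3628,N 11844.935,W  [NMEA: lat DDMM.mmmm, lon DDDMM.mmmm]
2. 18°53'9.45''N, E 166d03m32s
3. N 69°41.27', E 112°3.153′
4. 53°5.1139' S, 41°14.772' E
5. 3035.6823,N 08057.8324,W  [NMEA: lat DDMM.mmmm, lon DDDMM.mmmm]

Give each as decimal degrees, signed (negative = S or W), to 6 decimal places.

Point 1:
  Lat: split at 2 digits → 88° and 47.3628′; 88 + 47.3628/60 = 88.7893800
  N → positive
  Lon: degrees = first 3 digits = 118, minutes = 44.935; 118 + 44.935/60 = 118.7489167
  W → negative
Point 2:
  Lat: 18 + 53/60 + 9.45/3600 = 18.8859583
  N ⇒ keep positive
  Longitude: 166 + 3/60 + 32/3600 = 166.0588889
  E → positive
Point 3:
  φ: 69 + 41.27/60 = 69.6878333
  N ⇒ keep positive
  Longitude: 3.153′ = 0.052550°; total 112.0525500
  E ⇒ keep positive
Point 4:
  Latitude: 5.1139′ = 0.085232°; total 53.0852317
  S → negative
  λ: 14.772′ = 0.246200°; total 41.2462000
  E ⇒ keep positive
Point 5:
  φ: split at 2 digits → 30° and 35.6823′; 30 + 35.6823/60 = 30.5947050
  N ⇒ keep positive
  Lon: degrees = first 3 digits = 80, minutes = 57.8324; 80 + 57.8324/60 = 80.9638733
  W ⇒ negate

1. 88.789380, -118.748917
2. 18.885958, 166.058889
3. 69.687833, 112.052550
4. -53.085232, 41.246200
5. 30.594705, -80.963873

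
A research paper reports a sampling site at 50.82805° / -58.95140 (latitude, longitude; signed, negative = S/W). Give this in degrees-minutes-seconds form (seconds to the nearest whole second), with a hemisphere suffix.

50°49′41″ N, 58°57′5″ W

Latitude: 0.828050° → 49.68300′; 0.68300 × 60 = 40.98″
Longitude is negative → W; |value| = 58.951400
Lon: 0.951400 × 60 = 57.08400′ → 57′, remainder × 60 = 5.04″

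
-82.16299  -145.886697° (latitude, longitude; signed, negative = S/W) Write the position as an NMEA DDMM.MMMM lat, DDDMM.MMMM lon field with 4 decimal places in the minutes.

Latitude is negative → S; |value| = 82.162990
φ: 82° + 0.162990 × 60 = 82° 9.779400′
Longitude is negative → W; |value| = 145.886697
λ: 145° + 0.886697 × 60 = 145° 53.201820′

8209.7794,S / 14553.2018,W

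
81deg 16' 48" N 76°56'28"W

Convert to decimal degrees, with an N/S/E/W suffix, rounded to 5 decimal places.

φ: 81° + 16/60 + 48/3600 = 81 + 0.266667 + 0.013333 = 81.280000
Lon: 56′ + 28″ = 56.46667′; 76 + 56.46667/60 = 76.941111

81.28000° N, 76.94111° W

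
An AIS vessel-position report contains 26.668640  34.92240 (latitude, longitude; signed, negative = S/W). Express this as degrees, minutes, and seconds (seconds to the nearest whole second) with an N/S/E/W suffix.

26°40′7″ N, 34°55′21″ E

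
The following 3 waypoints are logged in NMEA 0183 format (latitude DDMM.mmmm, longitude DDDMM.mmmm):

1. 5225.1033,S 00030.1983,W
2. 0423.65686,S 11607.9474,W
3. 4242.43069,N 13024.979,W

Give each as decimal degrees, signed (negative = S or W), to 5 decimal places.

1. -52.41839, -0.50331
2. -4.39428, -116.13246
3. 42.70718, -130.41632

Point 1:
  φ: split at 2 digits → 52° and 25.1033′; 52 + 25.1033/60 = 52.418388
  hemisphere S, so the sign is −
  λ: degrees = first 3 digits = 0, minutes = 30.1983; 0 + 30.1983/60 = 0.503305
  W ⇒ negate
Point 2:
  Latitude: degrees = first 2 digits = 4, minutes = 23.65686; 4 + 23.65686/60 = 4.394281
  S → negative
  λ: split at 3 digits → 116° and 7.9474′; 116 + 7.9474/60 = 116.132457
  W ⇒ negate
Point 3:
  Lat: degrees = first 2 digits = 42, minutes = 42.43069; 42 + 42.43069/60 = 42.707178
  N → positive
  Lon: split at 3 digits → 130° and 24.979′; 130 + 24.979/60 = 130.416317
  hemisphere W, so the sign is −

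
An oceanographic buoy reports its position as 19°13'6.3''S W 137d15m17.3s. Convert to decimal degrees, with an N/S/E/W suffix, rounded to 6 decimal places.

φ: 19 + 13/60 + 6.3/3600 = 19.2184167
Lon: 137° + 15/60 + 17.3/3600 = 137 + 0.250000 + 0.004806 = 137.2548056

19.218417° S, 137.254806° W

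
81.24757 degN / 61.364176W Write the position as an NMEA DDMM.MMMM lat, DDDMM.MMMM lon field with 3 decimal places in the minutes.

8114.854,N / 06121.851,W

Latitude: minutes = (81.247570 − 81) × 60 = 14.85420
Lon: fractional part 0.364176 → 21.85056 minutes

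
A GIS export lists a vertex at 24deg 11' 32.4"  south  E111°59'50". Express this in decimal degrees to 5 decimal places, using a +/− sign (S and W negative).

-24.19233, 111.99722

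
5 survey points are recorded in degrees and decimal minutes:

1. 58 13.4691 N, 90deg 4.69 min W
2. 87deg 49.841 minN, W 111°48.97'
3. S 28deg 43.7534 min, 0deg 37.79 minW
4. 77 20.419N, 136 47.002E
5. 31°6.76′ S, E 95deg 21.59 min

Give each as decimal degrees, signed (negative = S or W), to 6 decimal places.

1. 58.224485, -90.078167
2. 87.830683, -111.816167
3. -28.729223, -0.629833
4. 77.340317, 136.783367
5. -31.112667, 95.359833

Point 1:
  Lat: 13.4691′ = 0.224485°; total 58.2244850
  N → positive
  Longitude: 4.69′ = 0.078167°; total 90.0781667
  hemisphere W, so the sign is −
Point 2:
  Latitude: 87 + 49.841/60 = 87.8306833
  N → positive
  λ: 48.97′ = 0.816167°; total 111.8161667
  hemisphere W, so the sign is −
Point 3:
  φ: 43.7534′ = 0.729223°; total 28.7292233
  hemisphere S, so the sign is −
  Longitude: 37.79′ = 0.629833°; total 0.6298333
  W → negative
Point 4:
  φ: 20.419′ = 0.340317°; total 77.3403167
  N → positive
  Longitude: 47.002′ = 0.783367°; total 136.7833667
  E → positive
Point 5:
  φ: 6.76′ = 0.112667°; total 31.1126667
  S ⇒ negate
  λ: 21.59′ = 0.359833°; total 95.3598333
  E ⇒ keep positive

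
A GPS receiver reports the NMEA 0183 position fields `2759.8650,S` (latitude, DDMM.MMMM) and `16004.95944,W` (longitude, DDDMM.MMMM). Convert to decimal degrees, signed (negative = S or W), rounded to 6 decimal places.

-27.997750, -160.082657

Latitude: degrees = first 2 digits = 27, minutes = 59.865; 27 + 59.865/60 = 27.9977500
S ⇒ negate
Lon: degrees = first 3 digits = 160, minutes = 4.95944; 160 + 4.95944/60 = 160.0826573
hemisphere W, so the sign is −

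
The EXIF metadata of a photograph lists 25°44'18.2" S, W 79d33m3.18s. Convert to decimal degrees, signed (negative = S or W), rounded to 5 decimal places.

Lat: 25 + 44/60 + 18.2/3600 = 25.738389
S → negative
λ: 33′ + 3.18″ = 33.05300′; 79 + 33.05300/60 = 79.550883
W ⇒ negate

-25.73839, -79.55088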